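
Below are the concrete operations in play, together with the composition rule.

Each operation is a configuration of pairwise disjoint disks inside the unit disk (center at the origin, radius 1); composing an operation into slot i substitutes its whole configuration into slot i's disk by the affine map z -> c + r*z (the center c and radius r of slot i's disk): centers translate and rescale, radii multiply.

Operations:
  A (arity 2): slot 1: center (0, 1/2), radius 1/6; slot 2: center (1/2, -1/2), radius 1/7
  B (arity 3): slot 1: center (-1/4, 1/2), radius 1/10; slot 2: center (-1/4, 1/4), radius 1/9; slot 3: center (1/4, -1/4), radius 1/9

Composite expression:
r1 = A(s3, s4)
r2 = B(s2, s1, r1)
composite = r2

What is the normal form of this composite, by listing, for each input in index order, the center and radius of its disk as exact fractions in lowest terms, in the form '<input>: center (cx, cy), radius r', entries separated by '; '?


s1: center (-1/4, 1/4), radius 1/9; s2: center (-1/4, 1/2), radius 1/10; s3: center (1/4, -7/36), radius 1/54; s4: center (11/36, -11/36), radius 1/63

Only the slot chain above each s matters under B; compose those maps.
tracing s2 down its 1-map path: center (-1/4, 1/2), radius 1/10
tracing s1 down its 1-map path: center (-1/4, 1/4), radius 1/9
tracing s3 down its 2-map path: center (1/4, -7/36), radius 1/54
tracing s4 down its 2-map path: center (11/36, -11/36), radius 1/63


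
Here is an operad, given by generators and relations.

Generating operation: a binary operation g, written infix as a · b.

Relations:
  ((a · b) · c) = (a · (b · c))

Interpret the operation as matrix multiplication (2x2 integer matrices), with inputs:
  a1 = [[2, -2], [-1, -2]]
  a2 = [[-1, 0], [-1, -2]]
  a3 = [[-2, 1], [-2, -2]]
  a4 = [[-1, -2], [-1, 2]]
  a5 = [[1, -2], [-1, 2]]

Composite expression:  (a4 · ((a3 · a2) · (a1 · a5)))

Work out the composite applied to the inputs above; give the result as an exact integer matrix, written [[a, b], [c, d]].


[[-42, 84], [38, -76]]

(a3 · a2) = [[1, -2], [4, 4]]
(a1 · a5) = [[4, -8], [1, -2]]
((a3 · a2) · (a1 · a5)) = [[2, -4], [20, -40]]
(a4 · ((a3 · a2) · (a1 · a5))) = [[-42, 84], [38, -76]]


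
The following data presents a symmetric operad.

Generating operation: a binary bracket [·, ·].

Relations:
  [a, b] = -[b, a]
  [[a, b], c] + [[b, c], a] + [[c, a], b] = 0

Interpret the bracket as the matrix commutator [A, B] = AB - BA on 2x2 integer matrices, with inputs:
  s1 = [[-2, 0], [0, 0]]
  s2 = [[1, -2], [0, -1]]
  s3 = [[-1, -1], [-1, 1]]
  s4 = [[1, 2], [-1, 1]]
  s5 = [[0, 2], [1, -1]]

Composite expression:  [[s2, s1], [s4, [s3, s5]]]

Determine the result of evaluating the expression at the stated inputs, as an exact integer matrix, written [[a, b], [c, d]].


[[8, -8], [0, -8]]

[s2, s1] = [[0, -4], [0, 0]]
[s3, s5] = [[1, -3], [1, -1]]
[s4, [s3, s5]] = [[-1, -4], [-2, 1]]
[[s2, s1], [s4, [s3, s5]]] = [[8, -8], [0, -8]]


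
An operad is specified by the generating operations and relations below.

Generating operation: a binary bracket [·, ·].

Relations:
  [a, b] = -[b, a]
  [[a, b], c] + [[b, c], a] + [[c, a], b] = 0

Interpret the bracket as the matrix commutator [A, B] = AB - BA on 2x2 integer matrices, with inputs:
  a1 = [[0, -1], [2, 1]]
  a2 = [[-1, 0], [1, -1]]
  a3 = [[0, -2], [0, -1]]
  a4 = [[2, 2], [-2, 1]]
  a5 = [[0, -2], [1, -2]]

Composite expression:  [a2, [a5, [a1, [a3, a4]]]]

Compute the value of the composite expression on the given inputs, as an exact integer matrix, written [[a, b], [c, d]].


[a3, a4] = [[4, 4], [2, -4]]
[a1, [a3, a4]] = [[-10, 4], [18, 10]]
[a5, [a1, [a3, a4]]] = [[-40, -32], [-56, 40]]
[a2, [a5, [a1, [a3, a4]]]] = [[32, 0], [-80, -32]]

[[32, 0], [-80, -32]]


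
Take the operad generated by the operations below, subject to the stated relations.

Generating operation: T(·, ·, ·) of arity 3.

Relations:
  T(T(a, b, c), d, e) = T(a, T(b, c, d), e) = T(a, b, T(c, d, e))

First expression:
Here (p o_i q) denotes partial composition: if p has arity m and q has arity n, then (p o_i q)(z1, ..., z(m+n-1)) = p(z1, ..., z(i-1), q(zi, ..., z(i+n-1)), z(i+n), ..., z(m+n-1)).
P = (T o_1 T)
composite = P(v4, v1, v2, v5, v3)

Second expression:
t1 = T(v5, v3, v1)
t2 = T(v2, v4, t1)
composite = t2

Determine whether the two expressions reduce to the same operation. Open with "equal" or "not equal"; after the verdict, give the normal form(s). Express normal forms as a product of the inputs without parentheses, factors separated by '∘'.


not equal: they reduce to v4 ∘ v1 ∘ v2 ∘ v5 ∘ v3 and v2 ∘ v4 ∘ v5 ∘ v3 ∘ v1

In normal form, the first expression is v4 ∘ v1 ∘ v2 ∘ v5 ∘ v3
In normal form, the second expression is v2 ∘ v4 ∘ v5 ∘ v3 ∘ v1
Distinct normal forms: not equal.


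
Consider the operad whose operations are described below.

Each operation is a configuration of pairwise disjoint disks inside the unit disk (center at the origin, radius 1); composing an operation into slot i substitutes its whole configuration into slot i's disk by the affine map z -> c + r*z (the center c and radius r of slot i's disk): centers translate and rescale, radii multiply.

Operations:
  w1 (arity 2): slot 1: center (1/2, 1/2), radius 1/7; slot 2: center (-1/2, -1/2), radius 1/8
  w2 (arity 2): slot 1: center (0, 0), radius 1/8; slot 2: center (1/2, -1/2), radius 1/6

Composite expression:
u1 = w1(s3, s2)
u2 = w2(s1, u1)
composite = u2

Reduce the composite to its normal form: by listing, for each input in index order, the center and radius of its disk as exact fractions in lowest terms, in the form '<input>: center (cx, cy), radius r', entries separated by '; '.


Nesting under w2 composes maps z -> c + r*z down each s-path.
s1: after 1 affine step, its disk has center (0, 0), radius 1/8
s3: after 2 affine steps, its disk has center (7/12, -5/12), radius 1/42
s2: after 2 affine steps, its disk has center (5/12, -7/12), radius 1/48

s1: center (0, 0), radius 1/8; s2: center (5/12, -7/12), radius 1/48; s3: center (7/12, -5/12), radius 1/42


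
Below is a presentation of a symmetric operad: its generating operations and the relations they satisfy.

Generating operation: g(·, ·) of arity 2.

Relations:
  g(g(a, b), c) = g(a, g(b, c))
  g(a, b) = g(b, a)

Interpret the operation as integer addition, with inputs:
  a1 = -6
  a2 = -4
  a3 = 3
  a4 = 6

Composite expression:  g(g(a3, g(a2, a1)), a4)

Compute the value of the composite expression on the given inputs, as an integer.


g(a2, a1) = -10
g(a3, g(a2, a1)) = -7
g(g(a3, g(a2, a1)), a4) = -1

-1


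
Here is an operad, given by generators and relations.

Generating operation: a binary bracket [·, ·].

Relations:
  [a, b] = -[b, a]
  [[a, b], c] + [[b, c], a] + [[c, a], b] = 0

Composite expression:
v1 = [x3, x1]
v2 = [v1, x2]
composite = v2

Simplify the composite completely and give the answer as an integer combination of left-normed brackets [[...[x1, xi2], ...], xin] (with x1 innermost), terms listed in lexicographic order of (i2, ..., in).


-[[x1, x3], x2]

Skip Jacobi rewriting: expand, keep x1-initial words, read off terms.
Composite bracket: [[x3, x1], x2]
Under [a, b] = ab - ba we get 4 signed associative words (2^2 = 4).
The x1-initial words carry the normal form:
  x1x3x2 (sign -1) contributes -[[x1, x3], x2]


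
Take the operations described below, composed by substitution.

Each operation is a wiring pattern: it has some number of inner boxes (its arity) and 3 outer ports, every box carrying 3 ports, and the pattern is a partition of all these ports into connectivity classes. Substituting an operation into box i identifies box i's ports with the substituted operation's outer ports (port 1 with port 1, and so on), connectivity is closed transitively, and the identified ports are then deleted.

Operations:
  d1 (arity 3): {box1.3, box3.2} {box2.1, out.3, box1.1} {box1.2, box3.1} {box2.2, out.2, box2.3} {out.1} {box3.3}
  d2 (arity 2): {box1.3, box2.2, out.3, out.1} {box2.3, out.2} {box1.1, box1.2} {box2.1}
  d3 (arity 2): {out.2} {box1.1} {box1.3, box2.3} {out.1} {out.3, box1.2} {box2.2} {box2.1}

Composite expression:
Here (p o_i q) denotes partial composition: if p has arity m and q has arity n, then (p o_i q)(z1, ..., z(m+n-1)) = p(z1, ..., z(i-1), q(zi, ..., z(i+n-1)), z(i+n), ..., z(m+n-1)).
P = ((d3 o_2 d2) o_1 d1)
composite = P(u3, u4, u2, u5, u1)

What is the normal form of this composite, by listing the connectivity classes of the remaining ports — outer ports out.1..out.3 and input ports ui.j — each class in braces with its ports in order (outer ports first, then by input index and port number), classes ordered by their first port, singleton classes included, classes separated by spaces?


Two ports join when wires chain via d3-identified ports.
d1 over (u3, u4, u2) gives {out.1} {out.2, u4.2, u4.3} {out.3, u3.1, u4.1} {u2.1, u3.2} {u2.2, u3.3} {u2.3}, out.j being that stage's outer ports
d2 over (u5, u1) gives {out.1, out.3, u1.2, u5.3} {out.2, u1.3} {u1.1} {u5.1, u5.2}, out.j being that stage's outer ports
d3 over (u3, u4, u2, u5, u1) gives {out.1} {out.2} {out.3, u4.2, u4.3} {u1.1} {u1.2, u3.1, u4.1, u5.3} {u1.3} {u2.1, u3.2} {u2.2, u3.3} {u2.3} {u5.1, u5.2}, out.j being that stage's outer ports

{out.1} {out.2} {out.3, u4.2, u4.3} {u1.1} {u1.2, u3.1, u4.1, u5.3} {u1.3} {u2.1, u3.2} {u2.2, u3.3} {u2.3} {u5.1, u5.2}


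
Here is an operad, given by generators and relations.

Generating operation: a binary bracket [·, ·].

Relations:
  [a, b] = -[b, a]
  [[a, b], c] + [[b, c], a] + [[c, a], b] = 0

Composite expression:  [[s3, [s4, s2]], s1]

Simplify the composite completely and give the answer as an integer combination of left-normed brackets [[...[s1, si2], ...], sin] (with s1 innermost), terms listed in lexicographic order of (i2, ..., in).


-[[[s1, s2], s4], s3] + [[[s1, s3], s2], s4] - [[[s1, s3], s4], s2] + [[[s1, s4], s2], s3]

Antisymmetry and Jacobi reduce to s1-anchored left-normed brackets.
Composite bracket: [[s3, [s4, s2]], s1]
The bracket unfolds into 8 signed words via [a, b] = ab - ba (2^3 = 8).
The s1-initial words carry the normal form:
  the word s1s2s4s3 carries sign -1 and contributes -[[[s1, s2], s4], s3]
  the word s1s3s2s4 carries sign +1 and contributes +[[[s1, s3], s2], s4]
  the word s1s3s4s2 carries sign -1 and contributes -[[[s1, s3], s4], s2]
  the word s1s4s2s3 carries sign +1 and contributes +[[[s1, s4], s2], s3]


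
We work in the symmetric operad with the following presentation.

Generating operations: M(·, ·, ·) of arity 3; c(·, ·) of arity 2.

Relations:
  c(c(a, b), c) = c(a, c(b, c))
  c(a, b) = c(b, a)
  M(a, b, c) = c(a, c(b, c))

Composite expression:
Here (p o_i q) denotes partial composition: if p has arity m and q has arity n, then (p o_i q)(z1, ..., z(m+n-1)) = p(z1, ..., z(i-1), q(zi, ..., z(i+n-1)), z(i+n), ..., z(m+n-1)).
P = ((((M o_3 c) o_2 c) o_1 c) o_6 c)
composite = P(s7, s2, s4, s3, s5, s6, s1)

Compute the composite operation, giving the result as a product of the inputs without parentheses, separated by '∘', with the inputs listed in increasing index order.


s1 ∘ s2 ∘ s3 ∘ s4 ∘ s5 ∘ s6 ∘ s7

Shape and order are irrelevant to M; the s-input set decides.
c(s7, s2) collapses to s7 ∘ s2
c(s4, s3) collapses to s4 ∘ s3
c(s6, s1) collapses to s6 ∘ s1
c(s5, c(s6, s1)) collapses to s5 ∘ s6 ∘ s1
M(c(s7, s2), c(s4, s3), c(s5, c(s6, s1))) collapses to s7 ∘ s2 ∘ s4 ∘ s3 ∘ s5 ∘ s6 ∘ s1
commutativity sorts the factors: s1 ∘ s2 ∘ s3 ∘ s4 ∘ s5 ∘ s6 ∘ s7


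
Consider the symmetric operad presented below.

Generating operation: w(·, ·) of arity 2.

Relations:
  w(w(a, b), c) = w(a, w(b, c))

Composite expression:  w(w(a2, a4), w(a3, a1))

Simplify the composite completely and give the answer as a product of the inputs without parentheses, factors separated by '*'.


a2 * a4 * a3 * a1

Key point: w is associative — brackets drop, the a-order remains.
w(a2, a4) reduces to a2 * a4
w(a3, a1) reduces to a3 * a1
w(w(a2, a4), w(a3, a1)) reduces to a2 * a4 * a3 * a1


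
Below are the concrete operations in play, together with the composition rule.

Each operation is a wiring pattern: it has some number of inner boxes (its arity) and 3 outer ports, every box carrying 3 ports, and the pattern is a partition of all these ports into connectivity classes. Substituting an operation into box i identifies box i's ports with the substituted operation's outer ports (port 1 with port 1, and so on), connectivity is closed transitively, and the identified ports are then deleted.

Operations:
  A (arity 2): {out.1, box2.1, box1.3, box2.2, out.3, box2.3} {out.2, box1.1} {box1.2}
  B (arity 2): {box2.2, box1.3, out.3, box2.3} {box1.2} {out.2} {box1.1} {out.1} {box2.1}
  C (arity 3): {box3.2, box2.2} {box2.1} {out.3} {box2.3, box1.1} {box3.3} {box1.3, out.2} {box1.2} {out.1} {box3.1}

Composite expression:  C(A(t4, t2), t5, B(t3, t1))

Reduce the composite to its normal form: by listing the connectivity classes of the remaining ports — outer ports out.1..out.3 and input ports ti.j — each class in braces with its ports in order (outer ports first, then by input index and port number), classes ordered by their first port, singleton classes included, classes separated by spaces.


{out.1} {out.2, t2.1, t2.2, t2.3, t4.3, t5.3} {out.3} {t1.1} {t1.2, t1.3, t3.3} {t3.1} {t3.2} {t4.1} {t4.2} {t5.1} {t5.2}

After gluing at C, chains via deleted ports link the t-ports.
stage A: inputs (t4, t2), connectivity {out.1, out.3, t2.1, t2.2, t2.3, t4.3} {out.2, t4.1} {t4.2}, out.j its boundary
stage B: inputs (t3, t1), connectivity {out.1} {out.2} {out.3, t1.2, t1.3, t3.3} {t1.1} {t3.1} {t3.2}, out.j its boundary
stage C: inputs (t4, t2, t5, t3, t1), connectivity {out.1} {out.2, t2.1, t2.2, t2.3, t4.3, t5.3} {out.3} {t1.1} {t1.2, t1.3, t3.3} {t3.1} {t3.2} {t4.1} {t4.2} {t5.1} {t5.2}, out.j its boundary


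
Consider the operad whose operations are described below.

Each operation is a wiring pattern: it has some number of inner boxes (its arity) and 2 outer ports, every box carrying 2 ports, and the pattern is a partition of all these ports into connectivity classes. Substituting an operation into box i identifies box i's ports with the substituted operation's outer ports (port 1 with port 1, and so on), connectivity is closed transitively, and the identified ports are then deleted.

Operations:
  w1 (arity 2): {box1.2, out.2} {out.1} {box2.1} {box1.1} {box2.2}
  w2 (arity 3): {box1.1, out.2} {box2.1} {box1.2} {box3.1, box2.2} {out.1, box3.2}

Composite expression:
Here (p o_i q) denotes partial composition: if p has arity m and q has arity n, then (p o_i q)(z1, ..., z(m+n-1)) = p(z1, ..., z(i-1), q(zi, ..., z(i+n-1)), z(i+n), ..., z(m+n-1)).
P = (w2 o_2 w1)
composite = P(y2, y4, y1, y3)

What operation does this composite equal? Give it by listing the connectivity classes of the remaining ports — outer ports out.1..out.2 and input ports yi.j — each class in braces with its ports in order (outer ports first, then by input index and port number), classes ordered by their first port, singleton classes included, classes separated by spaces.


{out.1, y3.2} {out.2, y2.1} {y1.1} {y1.2} {y2.2} {y3.1, y4.2} {y4.1}

Reachability decides: close wires over w2-identified ports.
after w1, the pattern on (y4, y1) reads {out.1} {out.2, y4.2} {y1.1} {y1.2} {y4.1} (out.j = its outer ports)
after w2, the pattern on (y2, y4, y1, y3) reads {out.1, y3.2} {out.2, y2.1} {y1.1} {y1.2} {y2.2} {y3.1, y4.2} {y4.1} (out.j = its outer ports)


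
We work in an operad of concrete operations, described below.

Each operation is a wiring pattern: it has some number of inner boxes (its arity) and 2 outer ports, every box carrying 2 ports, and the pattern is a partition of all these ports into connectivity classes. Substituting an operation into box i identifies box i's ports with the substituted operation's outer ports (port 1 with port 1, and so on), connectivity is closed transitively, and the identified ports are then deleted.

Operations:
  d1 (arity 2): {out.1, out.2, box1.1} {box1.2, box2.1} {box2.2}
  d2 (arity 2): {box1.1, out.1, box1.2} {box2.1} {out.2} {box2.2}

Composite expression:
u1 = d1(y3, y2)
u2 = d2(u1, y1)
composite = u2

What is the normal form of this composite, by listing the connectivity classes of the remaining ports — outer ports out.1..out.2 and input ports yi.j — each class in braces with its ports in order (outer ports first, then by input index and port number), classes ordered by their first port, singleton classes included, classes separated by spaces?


{out.1, y3.1} {out.2} {y1.1} {y1.2} {y2.1, y3.2} {y2.2}


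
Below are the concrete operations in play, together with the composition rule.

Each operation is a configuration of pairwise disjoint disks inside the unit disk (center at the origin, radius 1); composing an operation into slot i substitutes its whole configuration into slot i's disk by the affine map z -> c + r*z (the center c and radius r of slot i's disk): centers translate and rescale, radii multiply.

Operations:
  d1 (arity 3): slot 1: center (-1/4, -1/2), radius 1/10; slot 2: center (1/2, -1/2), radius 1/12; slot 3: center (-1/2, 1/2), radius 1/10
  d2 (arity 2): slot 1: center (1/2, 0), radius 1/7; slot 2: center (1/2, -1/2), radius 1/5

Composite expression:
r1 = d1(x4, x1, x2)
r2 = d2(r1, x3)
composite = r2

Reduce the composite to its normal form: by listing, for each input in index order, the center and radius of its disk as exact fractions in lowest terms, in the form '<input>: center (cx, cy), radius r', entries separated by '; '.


x1: center (4/7, -1/14), radius 1/84; x2: center (3/7, 1/14), radius 1/70; x3: center (1/2, -1/2), radius 1/5; x4: center (13/28, -1/14), radius 1/70

Each x-disk chains the slot maps above it in d2; radii multiply.
x4: after 2 affine steps, its disk has center (13/28, -1/14), radius 1/70
x1: after 2 affine steps, its disk has center (4/7, -1/14), radius 1/84
x2: after 2 affine steps, its disk has center (3/7, 1/14), radius 1/70
x3: after 1 affine step, its disk has center (1/2, -1/2), radius 1/5


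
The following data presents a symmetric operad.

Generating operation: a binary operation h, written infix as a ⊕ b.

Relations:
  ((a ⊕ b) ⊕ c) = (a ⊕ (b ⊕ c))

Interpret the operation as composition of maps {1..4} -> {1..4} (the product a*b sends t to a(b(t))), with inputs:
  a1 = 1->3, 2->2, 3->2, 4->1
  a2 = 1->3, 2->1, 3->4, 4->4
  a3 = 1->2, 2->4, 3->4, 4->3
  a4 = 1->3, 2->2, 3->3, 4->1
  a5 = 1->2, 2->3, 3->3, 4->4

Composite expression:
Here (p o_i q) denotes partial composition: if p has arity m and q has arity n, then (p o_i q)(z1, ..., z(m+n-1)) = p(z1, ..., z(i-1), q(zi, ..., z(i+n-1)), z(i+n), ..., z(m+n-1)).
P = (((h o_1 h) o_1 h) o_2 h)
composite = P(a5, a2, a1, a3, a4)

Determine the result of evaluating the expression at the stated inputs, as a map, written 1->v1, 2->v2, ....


1->3, 2->3, 3->3, 4->2

(a2 ⊕ a1) = 1->4, 2->1, 3->1, 4->3
(a5 ⊕ (a2 ⊕ a1)) = 1->4, 2->2, 3->2, 4->3
((a5 ⊕ (a2 ⊕ a1)) ⊕ a3) = 1->2, 2->3, 3->3, 4->2
(((a5 ⊕ (a2 ⊕ a1)) ⊕ a3) ⊕ a4) = 1->3, 2->3, 3->3, 4->2


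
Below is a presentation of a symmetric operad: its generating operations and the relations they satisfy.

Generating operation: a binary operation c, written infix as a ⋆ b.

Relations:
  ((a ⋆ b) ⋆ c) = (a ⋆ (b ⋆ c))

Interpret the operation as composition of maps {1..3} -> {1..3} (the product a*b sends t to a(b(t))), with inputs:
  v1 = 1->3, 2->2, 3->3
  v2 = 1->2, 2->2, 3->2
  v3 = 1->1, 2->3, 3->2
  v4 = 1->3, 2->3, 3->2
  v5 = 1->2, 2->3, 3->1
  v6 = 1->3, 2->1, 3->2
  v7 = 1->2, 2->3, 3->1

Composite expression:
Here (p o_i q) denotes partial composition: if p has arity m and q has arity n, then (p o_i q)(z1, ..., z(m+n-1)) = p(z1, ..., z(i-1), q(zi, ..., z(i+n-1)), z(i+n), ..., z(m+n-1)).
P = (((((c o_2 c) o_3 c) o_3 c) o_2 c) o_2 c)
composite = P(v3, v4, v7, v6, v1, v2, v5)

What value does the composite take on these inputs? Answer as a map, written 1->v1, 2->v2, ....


(v4 ⋆ v7) = 1->3, 2->2, 3->3
((v4 ⋆ v7) ⋆ v6) = 1->3, 2->3, 3->2
(v1 ⋆ v2) = 1->2, 2->2, 3->2
((v1 ⋆ v2) ⋆ v5) = 1->2, 2->2, 3->2
(((v4 ⋆ v7) ⋆ v6) ⋆ ((v1 ⋆ v2) ⋆ v5)) = 1->3, 2->3, 3->3
(v3 ⋆ (((v4 ⋆ v7) ⋆ v6) ⋆ ((v1 ⋆ v2) ⋆ v5))) = 1->2, 2->2, 3->2

1->2, 2->2, 3->2


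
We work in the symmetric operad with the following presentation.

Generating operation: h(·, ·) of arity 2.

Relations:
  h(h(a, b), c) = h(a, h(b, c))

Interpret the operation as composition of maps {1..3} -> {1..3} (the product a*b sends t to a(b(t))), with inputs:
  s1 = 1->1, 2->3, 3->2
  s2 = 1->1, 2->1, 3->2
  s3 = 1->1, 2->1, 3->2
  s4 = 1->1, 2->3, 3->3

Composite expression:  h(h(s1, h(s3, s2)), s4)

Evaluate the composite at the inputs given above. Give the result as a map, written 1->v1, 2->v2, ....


h(s3, s2) = 1->1, 2->1, 3->1
h(s1, h(s3, s2)) = 1->1, 2->1, 3->1
h(h(s1, h(s3, s2)), s4) = 1->1, 2->1, 3->1

1->1, 2->1, 3->1


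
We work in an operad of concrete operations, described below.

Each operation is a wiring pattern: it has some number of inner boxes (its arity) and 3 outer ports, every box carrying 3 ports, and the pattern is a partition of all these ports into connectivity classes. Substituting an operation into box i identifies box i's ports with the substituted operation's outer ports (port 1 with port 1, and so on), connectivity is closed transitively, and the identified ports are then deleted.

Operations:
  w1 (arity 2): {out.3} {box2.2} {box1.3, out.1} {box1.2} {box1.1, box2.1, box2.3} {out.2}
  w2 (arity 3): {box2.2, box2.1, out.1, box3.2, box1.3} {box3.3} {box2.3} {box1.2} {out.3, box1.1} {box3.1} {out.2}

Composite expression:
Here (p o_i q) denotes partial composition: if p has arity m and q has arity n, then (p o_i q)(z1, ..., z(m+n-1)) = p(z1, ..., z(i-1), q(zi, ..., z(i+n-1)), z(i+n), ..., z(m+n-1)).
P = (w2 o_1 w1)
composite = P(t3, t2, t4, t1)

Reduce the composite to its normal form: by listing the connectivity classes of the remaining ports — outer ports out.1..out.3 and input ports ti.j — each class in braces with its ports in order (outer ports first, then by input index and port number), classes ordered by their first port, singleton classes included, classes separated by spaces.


{out.1, t1.2, t4.1, t4.2} {out.2} {out.3, t3.3} {t1.1} {t1.3} {t2.1, t2.3, t3.1} {t2.2} {t3.2} {t4.3}

After gluing at w2, chains via deleted ports link the t-ports.
w1 over (t3, t2) gives {out.1, t3.3} {out.2} {out.3} {t2.1, t2.3, t3.1} {t2.2} {t3.2}, out.j being that stage's outer ports
w2 over (t3, t2, t4, t1) gives {out.1, t1.2, t4.1, t4.2} {out.2} {out.3, t3.3} {t1.1} {t1.3} {t2.1, t2.3, t3.1} {t2.2} {t3.2} {t4.3}, out.j being that stage's outer ports


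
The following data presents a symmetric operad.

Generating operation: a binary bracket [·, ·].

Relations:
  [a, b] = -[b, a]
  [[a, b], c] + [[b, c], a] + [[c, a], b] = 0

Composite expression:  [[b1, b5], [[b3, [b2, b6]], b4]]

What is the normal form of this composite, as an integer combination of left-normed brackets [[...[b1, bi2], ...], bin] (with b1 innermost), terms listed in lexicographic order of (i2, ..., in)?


Expand each bracket as ab - ba; the b1-initial words give the coefficients.
Composite bracket: [[b1, b5], [[b3, [b2, b6]], b4]]
Expanding via [a, b] = ab - ba: 32 signed words (2^5 = 32).
Only words starting with b1 matter:
  word b1b5b2b6b3b4 has sign -1, contributing -[[[[[b1, b5], b2], b6], b3], b4]
  word b1b5b3b2b6b4 has sign +1, contributing +[[[[[b1, b5], b3], b2], b6], b4]
  word b1b5b3b6b2b4 has sign -1, contributing -[[[[[b1, b5], b3], b6], b2], b4]
  word b1b5b4b2b6b3 has sign +1, contributing +[[[[[b1, b5], b4], b2], b6], b3]
  word b1b5b4b3b2b6 has sign -1, contributing -[[[[[b1, b5], b4], b3], b2], b6]
  word b1b5b4b3b6b2 has sign +1, contributing +[[[[[b1, b5], b4], b3], b6], b2]
  word b1b5b4b6b2b3 has sign -1, contributing -[[[[[b1, b5], b4], b6], b2], b3]
  word b1b5b6b2b3b4 has sign +1, contributing +[[[[[b1, b5], b6], b2], b3], b4]

-[[[[[b1, b5], b2], b6], b3], b4] + [[[[[b1, b5], b3], b2], b6], b4] - [[[[[b1, b5], b3], b6], b2], b4] + [[[[[b1, b5], b4], b2], b6], b3] - [[[[[b1, b5], b4], b3], b2], b6] + [[[[[b1, b5], b4], b3], b6], b2] - [[[[[b1, b5], b4], b6], b2], b3] + [[[[[b1, b5], b6], b2], b3], b4]


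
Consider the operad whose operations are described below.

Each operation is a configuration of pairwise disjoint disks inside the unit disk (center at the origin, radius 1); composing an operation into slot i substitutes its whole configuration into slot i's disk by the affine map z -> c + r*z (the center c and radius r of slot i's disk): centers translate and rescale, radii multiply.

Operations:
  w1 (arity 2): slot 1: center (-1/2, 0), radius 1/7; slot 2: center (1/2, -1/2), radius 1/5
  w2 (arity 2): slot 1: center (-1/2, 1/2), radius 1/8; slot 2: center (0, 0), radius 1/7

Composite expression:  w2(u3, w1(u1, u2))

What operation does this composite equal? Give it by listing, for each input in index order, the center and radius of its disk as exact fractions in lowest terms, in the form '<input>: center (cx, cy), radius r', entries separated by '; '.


u1: center (-1/14, 0), radius 1/49; u2: center (1/14, -1/14), radius 1/35; u3: center (-1/2, 1/2), radius 1/8

Follow each u-input down from w2: c' goes to c + r*c', radius to r*r'.
u3: after 1 affine step, its disk has center (-1/2, 1/2), radius 1/8
u1: after 2 affine steps, its disk has center (-1/14, 0), radius 1/49
u2: after 2 affine steps, its disk has center (1/14, -1/14), radius 1/35


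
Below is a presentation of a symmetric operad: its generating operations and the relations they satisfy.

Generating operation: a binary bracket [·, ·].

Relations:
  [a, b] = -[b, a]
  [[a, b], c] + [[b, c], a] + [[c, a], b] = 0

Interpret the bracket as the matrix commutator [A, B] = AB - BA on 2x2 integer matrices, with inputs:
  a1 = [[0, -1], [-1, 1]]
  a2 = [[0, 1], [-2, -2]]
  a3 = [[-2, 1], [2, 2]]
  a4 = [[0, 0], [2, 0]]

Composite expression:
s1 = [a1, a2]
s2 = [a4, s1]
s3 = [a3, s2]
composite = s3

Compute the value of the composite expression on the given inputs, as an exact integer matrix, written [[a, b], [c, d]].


[[12, 4], [40, -12]]


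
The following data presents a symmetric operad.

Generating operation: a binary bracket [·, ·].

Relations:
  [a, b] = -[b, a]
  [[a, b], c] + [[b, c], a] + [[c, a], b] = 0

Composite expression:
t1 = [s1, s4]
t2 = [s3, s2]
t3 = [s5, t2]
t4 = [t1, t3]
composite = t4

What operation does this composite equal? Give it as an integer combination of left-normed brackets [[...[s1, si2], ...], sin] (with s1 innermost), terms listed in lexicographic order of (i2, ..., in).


[[[[s1, s4], s2], s3], s5] - [[[[s1, s4], s3], s2], s5] - [[[[s1, s4], s5], s2], s3] + [[[[s1, s4], s5], s3], s2]

Skip Jacobi rewriting: expand, keep s1-initial words, read off terms.
Composite bracket: [[s1, s4], [s5, [s3, s2]]]
Expanding via [a, b] = ab - ba: 16 signed words (2^4 = 16).
Only words starting with s1 matter:
  word s1s4s2s3s5 has sign +1, contributing +[[[[s1, s4], s2], s3], s5]
  word s1s4s3s2s5 has sign -1, contributing -[[[[s1, s4], s3], s2], s5]
  word s1s4s5s2s3 has sign -1, contributing -[[[[s1, s4], s5], s2], s3]
  word s1s4s5s3s2 has sign +1, contributing +[[[[s1, s4], s5], s3], s2]


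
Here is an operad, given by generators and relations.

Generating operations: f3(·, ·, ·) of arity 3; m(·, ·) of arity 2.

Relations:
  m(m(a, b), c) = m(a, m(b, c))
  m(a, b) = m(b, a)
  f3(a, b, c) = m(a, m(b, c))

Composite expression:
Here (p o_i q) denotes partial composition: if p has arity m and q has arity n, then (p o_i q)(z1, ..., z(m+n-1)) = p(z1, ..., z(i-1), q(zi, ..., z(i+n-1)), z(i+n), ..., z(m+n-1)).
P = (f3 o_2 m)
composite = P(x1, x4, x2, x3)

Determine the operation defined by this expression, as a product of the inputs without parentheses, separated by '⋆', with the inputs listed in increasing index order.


x1 ⋆ x2 ⋆ x3 ⋆ x4


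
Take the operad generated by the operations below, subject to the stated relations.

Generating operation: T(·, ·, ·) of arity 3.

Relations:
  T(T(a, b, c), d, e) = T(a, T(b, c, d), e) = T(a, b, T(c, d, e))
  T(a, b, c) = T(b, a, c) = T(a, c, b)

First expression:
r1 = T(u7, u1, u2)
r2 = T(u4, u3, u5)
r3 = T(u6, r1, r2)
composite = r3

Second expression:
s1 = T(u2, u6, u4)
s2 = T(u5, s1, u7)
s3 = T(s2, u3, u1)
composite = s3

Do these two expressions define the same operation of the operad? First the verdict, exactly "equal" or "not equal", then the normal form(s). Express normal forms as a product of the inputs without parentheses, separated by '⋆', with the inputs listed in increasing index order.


The first expression reduces to u1 ⋆ u2 ⋆ u3 ⋆ u4 ⋆ u5 ⋆ u6 ⋆ u7
The second expression reduces to u1 ⋆ u2 ⋆ u3 ⋆ u4 ⋆ u5 ⋆ u6 ⋆ u7
Same normal form: equal.

equal — both sides give u1 ⋆ u2 ⋆ u3 ⋆ u4 ⋆ u5 ⋆ u6 ⋆ u7


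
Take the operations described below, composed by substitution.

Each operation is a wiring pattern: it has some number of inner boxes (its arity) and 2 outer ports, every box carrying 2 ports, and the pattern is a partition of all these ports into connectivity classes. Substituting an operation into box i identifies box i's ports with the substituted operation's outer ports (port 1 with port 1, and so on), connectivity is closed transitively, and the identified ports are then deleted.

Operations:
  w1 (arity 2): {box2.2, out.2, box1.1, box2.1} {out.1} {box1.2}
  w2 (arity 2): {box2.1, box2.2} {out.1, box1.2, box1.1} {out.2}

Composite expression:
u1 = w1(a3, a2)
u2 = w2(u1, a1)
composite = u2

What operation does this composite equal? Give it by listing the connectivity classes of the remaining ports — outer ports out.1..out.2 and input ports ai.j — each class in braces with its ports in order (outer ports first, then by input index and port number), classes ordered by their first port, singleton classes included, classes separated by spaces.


Two ports join when wires chain via w2-identified ports.
the subtree at w1 composes to {out.1} {out.2, a2.1, a2.2, a3.1} {a3.2} on (a3, a2); out.j = own outer ports
the subtree at w2 composes to {out.1, a2.1, a2.2, a3.1} {out.2} {a1.1, a1.2} {a3.2} on (a3, a2, a1); out.j = own outer ports

{out.1, a2.1, a2.2, a3.1} {out.2} {a1.1, a1.2} {a3.2}


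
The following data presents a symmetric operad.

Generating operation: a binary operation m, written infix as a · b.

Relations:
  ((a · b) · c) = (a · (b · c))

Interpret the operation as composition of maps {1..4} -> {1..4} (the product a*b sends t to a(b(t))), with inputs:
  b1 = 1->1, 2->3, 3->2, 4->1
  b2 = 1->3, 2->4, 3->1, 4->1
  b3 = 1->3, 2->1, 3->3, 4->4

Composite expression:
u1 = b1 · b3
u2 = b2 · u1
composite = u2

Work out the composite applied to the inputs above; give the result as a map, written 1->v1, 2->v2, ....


(b1 · b3) = 1->2, 2->1, 3->2, 4->1
(b2 · (b1 · b3)) = 1->4, 2->3, 3->4, 4->3

1->4, 2->3, 3->4, 4->3


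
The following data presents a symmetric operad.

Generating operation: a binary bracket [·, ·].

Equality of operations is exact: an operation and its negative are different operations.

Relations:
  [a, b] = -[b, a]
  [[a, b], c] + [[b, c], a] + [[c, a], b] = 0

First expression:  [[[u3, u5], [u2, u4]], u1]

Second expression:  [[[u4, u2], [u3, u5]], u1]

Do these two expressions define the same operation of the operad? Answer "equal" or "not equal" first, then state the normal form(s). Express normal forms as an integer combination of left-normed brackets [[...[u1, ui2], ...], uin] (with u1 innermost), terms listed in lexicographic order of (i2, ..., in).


In normal form, the first expression is [[[[u1, u2], u4], u3], u5] - [[[[u1, u2], u4], u5], u3] - [[[[u1, u3], u5], u2], u4] + [[[[u1, u3], u5], u4], u2] - [[[[u1, u4], u2], u3], u5] + [[[[u1, u4], u2], u5], u3] + [[[[u1, u5], u3], u2], u4] - [[[[u1, u5], u3], u4], u2]
In normal form, the second expression is [[[[u1, u2], u4], u3], u5] - [[[[u1, u2], u4], u5], u3] - [[[[u1, u3], u5], u2], u4] + [[[[u1, u3], u5], u4], u2] - [[[[u1, u4], u2], u3], u5] + [[[[u1, u4], u2], u5], u3] + [[[[u1, u5], u3], u2], u4] - [[[[u1, u5], u3], u4], u2]
Same normal form: equal.

equal — both sides give [[[[u1, u2], u4], u3], u5] - [[[[u1, u2], u4], u5], u3] - [[[[u1, u3], u5], u2], u4] + [[[[u1, u3], u5], u4], u2] - [[[[u1, u4], u2], u3], u5] + [[[[u1, u4], u2], u5], u3] + [[[[u1, u5], u3], u2], u4] - [[[[u1, u5], u3], u4], u2]


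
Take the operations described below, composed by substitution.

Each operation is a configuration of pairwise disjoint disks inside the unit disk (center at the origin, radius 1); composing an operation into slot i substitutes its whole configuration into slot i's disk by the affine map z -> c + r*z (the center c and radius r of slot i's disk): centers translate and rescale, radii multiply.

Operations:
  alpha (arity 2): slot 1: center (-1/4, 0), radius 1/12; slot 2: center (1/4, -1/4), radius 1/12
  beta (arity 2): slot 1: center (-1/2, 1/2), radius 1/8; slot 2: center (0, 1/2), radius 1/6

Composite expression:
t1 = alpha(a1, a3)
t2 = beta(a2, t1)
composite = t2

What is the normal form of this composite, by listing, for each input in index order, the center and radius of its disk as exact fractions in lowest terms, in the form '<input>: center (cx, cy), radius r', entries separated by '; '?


a1: center (-1/24, 1/2), radius 1/72; a2: center (-1/2, 1/2), radius 1/8; a3: center (1/24, 11/24), radius 1/72

Only the slot chain above each a matters under beta; compose those maps.
tracing a2 down its 1-map path: center (-1/2, 1/2), radius 1/8
tracing a1 down its 2-map path: center (-1/24, 1/2), radius 1/72
tracing a3 down its 2-map path: center (1/24, 11/24), radius 1/72


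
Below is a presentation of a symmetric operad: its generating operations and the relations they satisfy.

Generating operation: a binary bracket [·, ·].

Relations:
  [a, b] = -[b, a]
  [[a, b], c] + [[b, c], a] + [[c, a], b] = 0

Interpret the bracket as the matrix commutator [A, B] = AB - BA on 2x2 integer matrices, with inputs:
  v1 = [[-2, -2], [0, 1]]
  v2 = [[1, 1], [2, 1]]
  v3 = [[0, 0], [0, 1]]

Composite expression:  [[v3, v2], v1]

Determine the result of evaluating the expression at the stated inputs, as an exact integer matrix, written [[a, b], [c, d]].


[[4, -3], [-6, -4]]

[v3, v2] = [[0, -1], [2, 0]]
[[v3, v2], v1] = [[4, -3], [-6, -4]]


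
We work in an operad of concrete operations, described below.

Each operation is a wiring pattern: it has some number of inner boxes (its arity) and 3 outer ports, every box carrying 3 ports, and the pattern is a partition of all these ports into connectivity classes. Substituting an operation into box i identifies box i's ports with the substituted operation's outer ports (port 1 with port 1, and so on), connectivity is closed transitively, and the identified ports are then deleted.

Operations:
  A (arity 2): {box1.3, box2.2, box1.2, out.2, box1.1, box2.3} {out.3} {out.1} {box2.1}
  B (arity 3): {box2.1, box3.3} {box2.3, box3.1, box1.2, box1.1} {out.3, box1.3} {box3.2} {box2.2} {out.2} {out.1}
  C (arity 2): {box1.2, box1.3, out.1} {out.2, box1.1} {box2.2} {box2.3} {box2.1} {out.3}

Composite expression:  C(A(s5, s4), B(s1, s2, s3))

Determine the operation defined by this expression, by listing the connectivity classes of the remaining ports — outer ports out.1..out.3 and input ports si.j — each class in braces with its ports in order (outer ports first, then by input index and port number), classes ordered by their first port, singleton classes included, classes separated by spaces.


{out.1, s4.2, s4.3, s5.1, s5.2, s5.3} {out.2} {out.3} {s1.1, s1.2, s2.3, s3.1} {s1.3} {s2.1, s3.3} {s2.2} {s3.2} {s4.1}

After gluing at C, chains via deleted ports link the s-ports.
stage A: inputs (s5, s4), connectivity {out.1} {out.2, s4.2, s4.3, s5.1, s5.2, s5.3} {out.3} {s4.1}, out.j its boundary
stage B: inputs (s1, s2, s3), connectivity {out.1} {out.2} {out.3, s1.3} {s1.1, s1.2, s2.3, s3.1} {s2.1, s3.3} {s2.2} {s3.2}, out.j its boundary
stage C: inputs (s5, s4, s1, s2, s3), connectivity {out.1, s4.2, s4.3, s5.1, s5.2, s5.3} {out.2} {out.3} {s1.1, s1.2, s2.3, s3.1} {s1.3} {s2.1, s3.3} {s2.2} {s3.2} {s4.1}, out.j its boundary


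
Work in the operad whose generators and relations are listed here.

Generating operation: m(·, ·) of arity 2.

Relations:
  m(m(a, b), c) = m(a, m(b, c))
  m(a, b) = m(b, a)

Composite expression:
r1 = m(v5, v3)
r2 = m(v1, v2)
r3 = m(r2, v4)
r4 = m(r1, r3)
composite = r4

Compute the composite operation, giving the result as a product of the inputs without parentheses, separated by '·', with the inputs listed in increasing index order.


v1 · v2 · v3 · v4 · v5


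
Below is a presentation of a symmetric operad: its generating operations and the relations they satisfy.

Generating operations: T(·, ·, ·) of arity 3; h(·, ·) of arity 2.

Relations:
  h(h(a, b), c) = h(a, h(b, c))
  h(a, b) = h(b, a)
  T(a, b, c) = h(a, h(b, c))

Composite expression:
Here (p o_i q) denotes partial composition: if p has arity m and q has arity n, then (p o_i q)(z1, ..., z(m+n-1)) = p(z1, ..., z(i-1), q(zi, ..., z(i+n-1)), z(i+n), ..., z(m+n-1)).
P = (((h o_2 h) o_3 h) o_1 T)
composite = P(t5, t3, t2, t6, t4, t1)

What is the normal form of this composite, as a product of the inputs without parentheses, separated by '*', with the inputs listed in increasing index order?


Any arrangement under h is one operation, so sort the t-inputs.
T(t5, t3, t2) flattens to t5 * t3 * t2
h(t4, t1) flattens to t4 * t1
h(t6, h(t4, t1)) flattens to t6 * t4 * t1
h(T(t5, t3, t2), h(t6, h(t4, t1))) flattens to t5 * t3 * t2 * t6 * t4 * t1
commutativity sorts the factors: t1 * t2 * t3 * t4 * t5 * t6

t1 * t2 * t3 * t4 * t5 * t6


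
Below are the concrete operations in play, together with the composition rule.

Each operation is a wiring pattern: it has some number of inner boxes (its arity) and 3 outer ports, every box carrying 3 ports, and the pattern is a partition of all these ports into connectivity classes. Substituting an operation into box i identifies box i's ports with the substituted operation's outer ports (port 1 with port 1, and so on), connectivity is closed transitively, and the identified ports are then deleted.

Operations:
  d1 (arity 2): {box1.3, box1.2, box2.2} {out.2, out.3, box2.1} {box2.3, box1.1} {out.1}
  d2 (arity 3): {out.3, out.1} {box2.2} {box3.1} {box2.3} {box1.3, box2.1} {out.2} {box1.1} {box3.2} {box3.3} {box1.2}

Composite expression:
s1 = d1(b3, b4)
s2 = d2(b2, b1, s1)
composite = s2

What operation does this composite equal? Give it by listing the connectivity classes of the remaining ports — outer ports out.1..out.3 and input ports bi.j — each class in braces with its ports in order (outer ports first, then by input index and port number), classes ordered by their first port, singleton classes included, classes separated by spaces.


After gluing at d2, chains via deleted ports link the b-ports.
through d1, on inputs (b3, b4): {out.1} {out.2, out.3, b4.1} {b3.1, b4.3} {b3.2, b3.3, b4.2} (out.j = stage outer ports)
through d2, on inputs (b2, b1, b3, b4): {out.1, out.3} {out.2} {b1.1, b2.3} {b1.2} {b1.3} {b2.1} {b2.2} {b3.1, b4.3} {b3.2, b3.3, b4.2} {b4.1} (out.j = stage outer ports)

{out.1, out.3} {out.2} {b1.1, b2.3} {b1.2} {b1.3} {b2.1} {b2.2} {b3.1, b4.3} {b3.2, b3.3, b4.2} {b4.1}


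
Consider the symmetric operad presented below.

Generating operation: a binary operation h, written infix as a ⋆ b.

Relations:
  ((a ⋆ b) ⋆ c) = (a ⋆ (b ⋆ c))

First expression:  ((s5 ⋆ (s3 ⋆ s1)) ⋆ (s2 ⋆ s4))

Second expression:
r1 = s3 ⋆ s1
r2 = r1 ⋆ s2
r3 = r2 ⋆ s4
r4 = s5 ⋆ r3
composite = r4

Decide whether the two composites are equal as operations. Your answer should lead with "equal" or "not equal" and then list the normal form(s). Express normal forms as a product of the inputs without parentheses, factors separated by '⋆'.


equal; both compose to s5 ⋆ s3 ⋆ s1 ⋆ s2 ⋆ s4

The first expression, normalized: s5 ⋆ s3 ⋆ s1 ⋆ s2 ⋆ s4
The second expression, normalized: s5 ⋆ s3 ⋆ s1 ⋆ s2 ⋆ s4
The forms coincide; equal.


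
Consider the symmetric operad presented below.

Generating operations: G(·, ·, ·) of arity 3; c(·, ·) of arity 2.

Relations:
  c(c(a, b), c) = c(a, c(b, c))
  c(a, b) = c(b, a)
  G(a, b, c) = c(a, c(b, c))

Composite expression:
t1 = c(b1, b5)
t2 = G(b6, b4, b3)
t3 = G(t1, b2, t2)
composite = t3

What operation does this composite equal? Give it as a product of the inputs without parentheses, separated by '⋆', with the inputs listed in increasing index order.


b1 ⋆ b2 ⋆ b3 ⋆ b4 ⋆ b5 ⋆ b6

Reordering under G is free, so list the b-inputs canonically.
c(b1, b5) reduces to b1 ⋆ b5
G(b6, b4, b3) reduces to b6 ⋆ b4 ⋆ b3
G(c(b1, b5), b2, G(b6, b4, b3)) reduces to b1 ⋆ b5 ⋆ b2 ⋆ b6 ⋆ b4 ⋆ b3
the factors in increasing index order: b1 ⋆ b2 ⋆ b3 ⋆ b4 ⋆ b5 ⋆ b6
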